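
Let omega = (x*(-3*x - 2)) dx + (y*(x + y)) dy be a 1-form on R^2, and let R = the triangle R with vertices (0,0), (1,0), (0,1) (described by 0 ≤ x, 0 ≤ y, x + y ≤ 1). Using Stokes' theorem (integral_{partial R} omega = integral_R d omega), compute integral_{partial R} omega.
integral_(partial R) omega = 1/6

Stokes: integral_partial_R omega = integral_R d omega with d omega = (∂Q/∂x - ∂P/∂y) dx ∧ dy.
  ∂Q/∂x = y
  ∂P/∂y = 0
  integrand = ∂Q/∂x - ∂P/∂y = y.
Integrating over R: integral_0^1 integral_0^{1-x} (y) dy dx = 1/6.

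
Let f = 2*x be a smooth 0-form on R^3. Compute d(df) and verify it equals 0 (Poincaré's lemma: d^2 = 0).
d(df) = 0

Step 1: df = sum_i (∂f/∂x_i) dx_i = (2) dx + (0) dy + (0) dz.
Step 2: Apply d again. Using the 1-form formula, the coefficient of dx ∧ dy in d(df) is ∂^2 f/∂x ∂y - ∂^2 f/∂y ∂x = (0) - (0) = 0 (equality of mixed partials for smooth f).
Similarly for dx ∧ dz and dy ∧ dz — all coefficients vanish. So d(df) = 0.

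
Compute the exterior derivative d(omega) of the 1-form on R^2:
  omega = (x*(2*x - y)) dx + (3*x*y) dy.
d(omega) = (x + 3*y) dx ∧ dy

For a 1-form omega = sum_i f_i dx_i, the exterior derivative is
  d(omega) = sum_{i < j} (∂f_j/∂x_i - ∂f_i/∂x_j) dx_i ∧ dx_j.
  coefficient of dx ∧ dy: ∂f_2/∂x - ∂f_1/∂y = ∂(3*x*y)/∂x - ∂(x*(2*x - y))/∂y = x + 3*y
Assembling: d(omega) = (x + 3*y) dx ∧ dy.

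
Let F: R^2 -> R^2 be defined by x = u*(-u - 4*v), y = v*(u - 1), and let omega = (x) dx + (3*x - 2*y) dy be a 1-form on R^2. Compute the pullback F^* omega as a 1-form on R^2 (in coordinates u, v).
F^* omega = (2*u^3 + 9*u^2*v + 2*u*v^2 + 2*v^2) du + (u^3 + 2*u^2*v + 3*u^2 + 16*u*v - 2*v) dv

Using F^*(f dg) = (f ∘ F) d(g ∘ F), substitute each coordinate x_i by F_i(u, v) in f_i, and replace dx_i by d F_i = (∂F_i/∂u) du + (∂F_i/∂v) dv.
  For the x component: f_1(F) = u*(-u - 4*v); d F_1 = (-2*u - 4*v) du + (-4*u) dv
  For the y component: f_2(F) = -3*u^2 - 14*u*v + 2*v; d F_2 = (v) du + (u - 1) dv
Combining and collecting du, dv coefficients:
  coeff of du: 2*u^3 + 9*u^2*v + 2*u*v^2 + 2*v^2
  coeff of dv: u^3 + 2*u^2*v + 3*u^2 + 16*u*v - 2*v
F^* omega = (2*u^3 + 9*u^2*v + 2*u*v^2 + 2*v^2) du + (u^3 + 2*u^2*v + 3*u^2 + 16*u*v - 2*v) dv.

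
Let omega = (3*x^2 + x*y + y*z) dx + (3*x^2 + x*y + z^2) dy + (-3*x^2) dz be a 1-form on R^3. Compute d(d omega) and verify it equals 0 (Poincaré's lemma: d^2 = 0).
d(d omega) = 0

Step 1: d omega = sum_{i<j} (∂f_j/∂x_i - ∂f_i/∂x_j) dx_i ∧ dx_j:
  coeff of dx ∧ dy: 5*x + y - z
  coeff of dx ∧ dz: -6*x - y
  coeff of dy ∧ dz: -2*z
Step 2: Apply d again to each 2-form coefficient. The only possible 3-form in R^3 is dx ∧ dy ∧ dz, with coefficient
  ∂(coeff of dy∧dz)/∂x - ∂(coeff of dx∧dz)/∂y + ∂(coeff of dx∧dy)/∂z
  = ∂/∂x (-2*z) - ∂/∂y (-6*x - y) + ∂/∂z (5*x + y - z).
Each of these terms simplifies to sums of mixed partials that cancel in pairs. The result is 0 (by equality of mixed partials for smooth functions — Schwarz / Clairaut).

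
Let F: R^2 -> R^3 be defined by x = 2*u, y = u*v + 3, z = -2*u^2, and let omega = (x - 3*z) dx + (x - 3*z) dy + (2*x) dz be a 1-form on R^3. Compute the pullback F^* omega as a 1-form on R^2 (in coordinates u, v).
F^* omega = (2*u*(3*u*v - 2*u + v + 2)) du + (u^2*(6*u + 2)) dv

Using F^*(f dg) = (f ∘ F) d(g ∘ F), substitute each coordinate x_i by F_i(u, v) in f_i, and replace dx_i by d F_i = (∂F_i/∂u) du + (∂F_i/∂v) dv.
  For the x component: f_1(F) = 2*u*(3*u + 1); d F_1 = (2) du + (0) dv
  For the y component: f_2(F) = 2*u*(3*u + 1); d F_2 = (v) du + (u) dv
  For the z component: f_3(F) = 4*u; d F_3 = (-4*u) du + (0) dv
Combining and collecting du, dv coefficients:
  coeff of du: 2*u*(3*u*v - 2*u + v + 2)
  coeff of dv: u^2*(6*u + 2)
F^* omega = (2*u*(3*u*v - 2*u + v + 2)) du + (u^2*(6*u + 2)) dv.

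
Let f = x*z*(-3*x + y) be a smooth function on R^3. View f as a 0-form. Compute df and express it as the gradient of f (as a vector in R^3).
df = (z*(-6*x + y)) dx + (x*z) dy + (x*(-3*x + y)) dz; grad f = (z*(-6*x + y), x*z, x*(-3*x + y))

For a 0-form f, d f = (∂f/∂x) dx + (∂f/∂y) dy + (∂f/∂z) dz. The components of the vector representation are exactly the entries of grad f in Cartesian coordinates:
  ∂f/∂x = z*(-6*x + y)
  ∂f/∂y = x*z
  ∂f/∂z = x*(-3*x + y).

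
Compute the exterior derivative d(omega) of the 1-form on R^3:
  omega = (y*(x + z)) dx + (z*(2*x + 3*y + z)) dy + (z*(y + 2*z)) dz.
d(omega) = (-x + z) dx ∧ dy + (-y) dx ∧ dz + (-2*x - 3*y - z) dy ∧ dz

For a 1-form omega = sum_i f_i dx_i, the exterior derivative is
  d(omega) = sum_{i < j} (∂f_j/∂x_i - ∂f_i/∂x_j) dx_i ∧ dx_j.
  coefficient of dx ∧ dy: ∂f_2/∂x - ∂f_1/∂y = ∂(z*(2*x + 3*y + z))/∂x - ∂(y*(x + z))/∂y = -x + z
  coefficient of dx ∧ dz: ∂f_3/∂x - ∂f_1/∂z = ∂(z*(y + 2*z))/∂x - ∂(y*(x + z))/∂z = -y
  coefficient of dy ∧ dz: ∂f_3/∂y - ∂f_2/∂z = ∂(z*(y + 2*z))/∂y - ∂(z*(2*x + 3*y + z))/∂z = -2*x - 3*y - z
Assembling: d(omega) = (-x + z) dx ∧ dy + (-y) dx ∧ dz + (-2*x - 3*y - z) dy ∧ dz.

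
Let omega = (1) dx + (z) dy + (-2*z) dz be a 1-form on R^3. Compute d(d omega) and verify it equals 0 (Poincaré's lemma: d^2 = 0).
d(d omega) = 0

Step 1: d omega = sum_{i<j} (∂f_j/∂x_i - ∂f_i/∂x_j) dx_i ∧ dx_j:
  coeff of dx ∧ dy: 0
  coeff of dx ∧ dz: 0
  coeff of dy ∧ dz: -1
Step 2: Apply d again to each 2-form coefficient. The only possible 3-form in R^3 is dx ∧ dy ∧ dz, with coefficient
  ∂(coeff of dy∧dz)/∂x - ∂(coeff of dx∧dz)/∂y + ∂(coeff of dx∧dy)/∂z
  = ∂/∂x (-1) - ∂/∂y (0) + ∂/∂z (0).
Each of these terms simplifies to sums of mixed partials that cancel in pairs. The result is 0 (by equality of mixed partials for smooth functions — Schwarz / Clairaut).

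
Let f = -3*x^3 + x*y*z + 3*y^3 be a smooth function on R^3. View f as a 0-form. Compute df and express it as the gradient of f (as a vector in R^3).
df = (-9*x^2 + y*z) dx + (x*z + 9*y^2) dy + (x*y) dz; grad f = (-9*x^2 + y*z, x*z + 9*y^2, x*y)

For a 0-form f, d f = (∂f/∂x) dx + (∂f/∂y) dy + (∂f/∂z) dz. The components of the vector representation are exactly the entries of grad f in Cartesian coordinates:
  ∂f/∂x = -9*x^2 + y*z
  ∂f/∂y = x*z + 9*y^2
  ∂f/∂z = x*y.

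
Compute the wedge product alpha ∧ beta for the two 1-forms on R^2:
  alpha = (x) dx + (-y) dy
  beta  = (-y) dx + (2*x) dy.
alpha ∧ beta = (2*x^2 - y^2) dx ∧ dy

Distribute the wedge, using dx_i ∧ dx_j = -dx_j ∧ dx_i and dx_i ∧ dx_i = 0. For each pair (i, j) with i < j, the coefficient of dx_i ∧ dx_j in alpha ∧ beta is (alpha_i * beta_j - alpha_j * beta_i). Collecting: alpha ∧ beta = (2*x^2 - y^2) dx ∧ dy.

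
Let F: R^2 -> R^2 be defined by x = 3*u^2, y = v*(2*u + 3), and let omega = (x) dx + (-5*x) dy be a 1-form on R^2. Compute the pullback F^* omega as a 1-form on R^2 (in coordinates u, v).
F^* omega = (u^2*(18*u - 30*v)) du + (u^2*(-30*u - 45)) dv

Using F^*(f dg) = (f ∘ F) d(g ∘ F), substitute each coordinate x_i by F_i(u, v) in f_i, and replace dx_i by d F_i = (∂F_i/∂u) du + (∂F_i/∂v) dv.
  For the x component: f_1(F) = 3*u^2; d F_1 = (6*u) du + (0) dv
  For the y component: f_2(F) = -15*u^2; d F_2 = (2*v) du + (2*u + 3) dv
Combining and collecting du, dv coefficients:
  coeff of du: u^2*(18*u - 30*v)
  coeff of dv: u^2*(-30*u - 45)
F^* omega = (u^2*(18*u - 30*v)) du + (u^2*(-30*u - 45)) dv.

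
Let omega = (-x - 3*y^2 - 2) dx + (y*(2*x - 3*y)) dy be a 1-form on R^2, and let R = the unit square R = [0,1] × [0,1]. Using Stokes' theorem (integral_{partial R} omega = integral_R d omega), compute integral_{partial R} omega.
integral_(partial R) omega = 4

Stokes: integral_partial_R omega = integral_R d omega with d omega = (∂Q/∂x - ∂P/∂y) dx ∧ dy.
  ∂Q/∂x = 2*y
  ∂P/∂y = -6*y
  integrand = ∂Q/∂x - ∂P/∂y = 8*y.
Integrating over R: integral_0^1 integral_0^1 (8*y) dx dy = 4.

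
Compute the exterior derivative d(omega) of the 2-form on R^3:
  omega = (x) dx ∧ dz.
d(omega) = 0

For a 2-form omega = sum_{i<j} g_{ij} dx_i ∧ dx_j, the exterior derivative is
  d(omega) = sum_{i<j} d(g_{ij}) ∧ dx_i ∧ dx_j = sum_{i<j, k} (∂g_{ij}/∂x_k) dx_k ∧ dx_i ∧ dx_j.
Expand each term, using dx_k ∧ dx_i ∧ dx_j = sgn(permutation) dx_{(a)} ∧ dx_{(b)} ∧ dx_{(c)} with (a < b < c) sorted:

Collecting like 3-forms: d(omega) = 0.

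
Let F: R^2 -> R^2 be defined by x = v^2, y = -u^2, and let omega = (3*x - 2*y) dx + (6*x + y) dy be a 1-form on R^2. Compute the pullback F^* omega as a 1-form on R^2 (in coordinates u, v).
F^* omega = (2*u*(u^2 - 6*v^2)) du + (4*u^2*v + 6*v^3) dv

Using F^*(f dg) = (f ∘ F) d(g ∘ F), substitute each coordinate x_i by F_i(u, v) in f_i, and replace dx_i by d F_i = (∂F_i/∂u) du + (∂F_i/∂v) dv.
  For the x component: f_1(F) = 2*u^2 + 3*v^2; d F_1 = (0) du + (2*v) dv
  For the y component: f_2(F) = -u^2 + 6*v^2; d F_2 = (-2*u) du + (0) dv
Combining and collecting du, dv coefficients:
  coeff of du: 2*u*(u^2 - 6*v^2)
  coeff of dv: 4*u^2*v + 6*v^3
F^* omega = (2*u*(u^2 - 6*v^2)) du + (4*u^2*v + 6*v^3) dv.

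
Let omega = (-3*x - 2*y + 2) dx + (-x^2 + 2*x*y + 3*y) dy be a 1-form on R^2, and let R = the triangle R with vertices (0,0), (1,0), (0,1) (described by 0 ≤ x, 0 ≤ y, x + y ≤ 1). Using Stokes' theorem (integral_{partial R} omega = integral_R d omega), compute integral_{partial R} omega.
integral_(partial R) omega = 1

Stokes: integral_partial_R omega = integral_R d omega with d omega = (∂Q/∂x - ∂P/∂y) dx ∧ dy.
  ∂Q/∂x = -2*x + 2*y
  ∂P/∂y = -2
  integrand = ∂Q/∂x - ∂P/∂y = -2*x + 2*y + 2.
Integrating over R: integral_0^1 integral_0^{1-x} (-2*x + 2*y + 2) dy dx = 1.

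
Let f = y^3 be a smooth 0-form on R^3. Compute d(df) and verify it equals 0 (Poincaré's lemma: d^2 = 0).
d(df) = 0

Step 1: df = sum_i (∂f/∂x_i) dx_i = (0) dx + (3*y^2) dy + (0) dz.
Step 2: Apply d again. Using the 1-form formula, the coefficient of dx ∧ dy in d(df) is ∂^2 f/∂x ∂y - ∂^2 f/∂y ∂x = (0) - (0) = 0 (equality of mixed partials for smooth f).
Similarly for dx ∧ dz and dy ∧ dz — all coefficients vanish. So d(df) = 0.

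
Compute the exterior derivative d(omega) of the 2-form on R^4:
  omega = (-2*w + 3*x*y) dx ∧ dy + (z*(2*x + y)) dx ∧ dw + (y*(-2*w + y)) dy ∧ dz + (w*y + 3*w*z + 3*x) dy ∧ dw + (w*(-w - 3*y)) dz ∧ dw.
d(omega) = (1 - z) dx ∧ dy ∧ dw + (-2*x - y) dx ∧ dz ∧ dw + (-6*w - 2*y) dy ∧ dz ∧ dw

For a 2-form omega = sum_{i<j} g_{ij} dx_i ∧ dx_j, the exterior derivative is
  d(omega) = sum_{i<j} d(g_{ij}) ∧ dx_i ∧ dx_j = sum_{i<j, k} (∂g_{ij}/∂x_k) dx_k ∧ dx_i ∧ dx_j.
Expand each term, using dx_k ∧ dx_i ∧ dx_j = sgn(permutation) dx_{(a)} ∧ dx_{(b)} ∧ dx_{(c)} with (a < b < c) sorted:
  d(-2*w + 3*x*y) includes (∂/∂w)(-2*w + 3*x*y) dw = (-2) dw, which multiplied by dx ∧ dy gives (-2) dx ∧ dy ∧ dw
  d(z*(2*x + y)) includes (∂/∂y)(z*(2*x + y)) dy = (z) dy, which multiplied by dx ∧ dw gives (-z) dx ∧ dy ∧ dw
  d(z*(2*x + y)) includes (∂/∂z)(z*(2*x + y)) dz = (2*x + y) dz, which multiplied by dx ∧ dw gives (-2*x - y) dx ∧ dz ∧ dw
  d(y*(-2*w + y)) includes (∂/∂w)(y*(-2*w + y)) dw = (-2*y) dw, which multiplied by dy ∧ dz gives (-2*y) dy ∧ dz ∧ dw
  d(w*y + 3*w*z + 3*x) includes (∂/∂x)(w*y + 3*w*z + 3*x) dx = (3) dx, which multiplied by dy ∧ dw gives (3) dx ∧ dy ∧ dw
  d(w*y + 3*w*z + 3*x) includes (∂/∂z)(w*y + 3*w*z + 3*x) dz = (3*w) dz, which multiplied by dy ∧ dw gives (-3*w) dy ∧ dz ∧ dw
  d(w*(-w - 3*y)) includes (∂/∂y)(w*(-w - 3*y)) dy = (-3*w) dy, which multiplied by dz ∧ dw gives (-3*w) dy ∧ dz ∧ dw
Collecting like 3-forms: d(omega) = (1 - z) dx ∧ dy ∧ dw + (-2*x - y) dx ∧ dz ∧ dw + (-6*w - 2*y) dy ∧ dz ∧ dw.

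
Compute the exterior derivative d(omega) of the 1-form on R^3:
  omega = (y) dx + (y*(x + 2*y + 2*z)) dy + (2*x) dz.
d(omega) = (y - 1) dx ∧ dy + (2) dx ∧ dz + (-2*y) dy ∧ dz

For a 1-form omega = sum_i f_i dx_i, the exterior derivative is
  d(omega) = sum_{i < j} (∂f_j/∂x_i - ∂f_i/∂x_j) dx_i ∧ dx_j.
  coefficient of dx ∧ dy: ∂f_2/∂x - ∂f_1/∂y = ∂(y*(x + 2*y + 2*z))/∂x - ∂(y)/∂y = y - 1
  coefficient of dx ∧ dz: ∂f_3/∂x - ∂f_1/∂z = ∂(2*x)/∂x - ∂(y)/∂z = 2
  coefficient of dy ∧ dz: ∂f_3/∂y - ∂f_2/∂z = ∂(2*x)/∂y - ∂(y*(x + 2*y + 2*z))/∂z = -2*y
Assembling: d(omega) = (y - 1) dx ∧ dy + (2) dx ∧ dz + (-2*y) dy ∧ dz.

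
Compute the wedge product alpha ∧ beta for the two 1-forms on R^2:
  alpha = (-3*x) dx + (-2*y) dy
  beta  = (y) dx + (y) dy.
alpha ∧ beta = (y*(-3*x + 2*y)) dx ∧ dy

Distribute the wedge, using dx_i ∧ dx_j = -dx_j ∧ dx_i and dx_i ∧ dx_i = 0. For each pair (i, j) with i < j, the coefficient of dx_i ∧ dx_j in alpha ∧ beta is (alpha_i * beta_j - alpha_j * beta_i). Collecting: alpha ∧ beta = (y*(-3*x + 2*y)) dx ∧ dy.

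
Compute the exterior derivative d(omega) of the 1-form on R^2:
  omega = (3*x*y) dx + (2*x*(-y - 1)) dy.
d(omega) = (-3*x - 2*y - 2) dx ∧ dy

For a 1-form omega = sum_i f_i dx_i, the exterior derivative is
  d(omega) = sum_{i < j} (∂f_j/∂x_i - ∂f_i/∂x_j) dx_i ∧ dx_j.
  coefficient of dx ∧ dy: ∂f_2/∂x - ∂f_1/∂y = ∂(2*x*(-y - 1))/∂x - ∂(3*x*y)/∂y = -3*x - 2*y - 2
Assembling: d(omega) = (-3*x - 2*y - 2) dx ∧ dy.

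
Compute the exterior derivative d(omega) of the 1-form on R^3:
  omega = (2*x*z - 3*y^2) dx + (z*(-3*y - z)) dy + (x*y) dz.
d(omega) = (6*y) dx ∧ dy + (-2*x + y) dx ∧ dz + (x + 3*y + 2*z) dy ∧ dz

For a 1-form omega = sum_i f_i dx_i, the exterior derivative is
  d(omega) = sum_{i < j} (∂f_j/∂x_i - ∂f_i/∂x_j) dx_i ∧ dx_j.
  coefficient of dx ∧ dy: ∂f_2/∂x - ∂f_1/∂y = ∂(z*(-3*y - z))/∂x - ∂(2*x*z - 3*y^2)/∂y = 6*y
  coefficient of dx ∧ dz: ∂f_3/∂x - ∂f_1/∂z = ∂(x*y)/∂x - ∂(2*x*z - 3*y^2)/∂z = -2*x + y
  coefficient of dy ∧ dz: ∂f_3/∂y - ∂f_2/∂z = ∂(x*y)/∂y - ∂(z*(-3*y - z))/∂z = x + 3*y + 2*z
Assembling: d(omega) = (6*y) dx ∧ dy + (-2*x + y) dx ∧ dz + (x + 3*y + 2*z) dy ∧ dz.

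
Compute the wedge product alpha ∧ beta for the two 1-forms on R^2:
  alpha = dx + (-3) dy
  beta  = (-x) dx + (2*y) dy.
alpha ∧ beta = (-3*x + 2*y) dx ∧ dy

Distribute the wedge, using dx_i ∧ dx_j = -dx_j ∧ dx_i and dx_i ∧ dx_i = 0. For each pair (i, j) with i < j, the coefficient of dx_i ∧ dx_j in alpha ∧ beta is (alpha_i * beta_j - alpha_j * beta_i). Collecting: alpha ∧ beta = (-3*x + 2*y) dx ∧ dy.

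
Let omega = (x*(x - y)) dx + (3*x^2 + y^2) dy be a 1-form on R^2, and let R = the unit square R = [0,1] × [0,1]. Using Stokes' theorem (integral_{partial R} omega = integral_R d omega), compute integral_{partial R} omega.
integral_(partial R) omega = 7/2

Stokes: integral_partial_R omega = integral_R d omega with d omega = (∂Q/∂x - ∂P/∂y) dx ∧ dy.
  ∂Q/∂x = 6*x
  ∂P/∂y = -x
  integrand = ∂Q/∂x - ∂P/∂y = 7*x.
Integrating over R: integral_0^1 integral_0^1 (7*x) dx dy = 7/2.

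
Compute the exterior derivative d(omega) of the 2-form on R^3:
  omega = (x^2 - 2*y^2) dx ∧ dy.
d(omega) = 0

For a 2-form omega = sum_{i<j} g_{ij} dx_i ∧ dx_j, the exterior derivative is
  d(omega) = sum_{i<j} d(g_{ij}) ∧ dx_i ∧ dx_j = sum_{i<j, k} (∂g_{ij}/∂x_k) dx_k ∧ dx_i ∧ dx_j.
Expand each term, using dx_k ∧ dx_i ∧ dx_j = sgn(permutation) dx_{(a)} ∧ dx_{(b)} ∧ dx_{(c)} with (a < b < c) sorted:

Collecting like 3-forms: d(omega) = 0.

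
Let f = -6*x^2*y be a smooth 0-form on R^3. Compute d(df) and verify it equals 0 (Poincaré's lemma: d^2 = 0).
d(df) = 0

Step 1: df = sum_i (∂f/∂x_i) dx_i = (-12*x*y) dx + (-6*x^2) dy + (0) dz.
Step 2: Apply d again. Using the 1-form formula, the coefficient of dx ∧ dy in d(df) is ∂^2 f/∂x ∂y - ∂^2 f/∂y ∂x = (-12*x) - (-12*x) = 0 (equality of mixed partials for smooth f).
Similarly for dx ∧ dz and dy ∧ dz — all coefficients vanish. So d(df) = 0.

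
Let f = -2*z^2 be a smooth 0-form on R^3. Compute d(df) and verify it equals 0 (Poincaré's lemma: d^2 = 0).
d(df) = 0

Step 1: df = sum_i (∂f/∂x_i) dx_i = (0) dx + (0) dy + (-4*z) dz.
Step 2: Apply d again. Using the 1-form formula, the coefficient of dx ∧ dy in d(df) is ∂^2 f/∂x ∂y - ∂^2 f/∂y ∂x = (0) - (0) = 0 (equality of mixed partials for smooth f).
Similarly for dx ∧ dz and dy ∧ dz — all coefficients vanish. So d(df) = 0.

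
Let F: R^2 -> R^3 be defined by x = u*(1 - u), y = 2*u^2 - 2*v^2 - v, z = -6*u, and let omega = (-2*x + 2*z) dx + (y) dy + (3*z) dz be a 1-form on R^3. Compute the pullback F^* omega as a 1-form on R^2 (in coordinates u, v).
F^* omega = (2*u*(2*u^2 + 15*u - 4*v^2 - 2*v + 47)) du + (-8*u^2*v - 2*u^2 + 8*v^3 + 6*v^2 + v) dv

Using F^*(f dg) = (f ∘ F) d(g ∘ F), substitute each coordinate x_i by F_i(u, v) in f_i, and replace dx_i by d F_i = (∂F_i/∂u) du + (∂F_i/∂v) dv.
  For the x component: f_1(F) = 2*u*(u - 7); d F_1 = (1 - 2*u) du + (0) dv
  For the y component: f_2(F) = 2*u^2 - 2*v^2 - v; d F_2 = (4*u) du + (-4*v - 1) dv
  For the z component: f_3(F) = -18*u; d F_3 = (-6) du + (0) dv
Combining and collecting du, dv coefficients:
  coeff of du: 2*u*(2*u^2 + 15*u - 4*v^2 - 2*v + 47)
  coeff of dv: -8*u^2*v - 2*u^2 + 8*v^3 + 6*v^2 + v
F^* omega = (2*u*(2*u^2 + 15*u - 4*v^2 - 2*v + 47)) du + (-8*u^2*v - 2*u^2 + 8*v^3 + 6*v^2 + v) dv.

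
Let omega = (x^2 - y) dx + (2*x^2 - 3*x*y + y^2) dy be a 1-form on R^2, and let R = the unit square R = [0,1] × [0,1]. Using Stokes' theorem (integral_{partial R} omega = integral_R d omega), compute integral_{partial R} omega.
integral_(partial R) omega = 3/2

Stokes: integral_partial_R omega = integral_R d omega with d omega = (∂Q/∂x - ∂P/∂y) dx ∧ dy.
  ∂Q/∂x = 4*x - 3*y
  ∂P/∂y = -1
  integrand = ∂Q/∂x - ∂P/∂y = 4*x - 3*y + 1.
Integrating over R: integral_0^1 integral_0^1 (4*x - 3*y + 1) dx dy = 3/2.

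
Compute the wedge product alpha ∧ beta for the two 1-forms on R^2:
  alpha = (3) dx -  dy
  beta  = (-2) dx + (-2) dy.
alpha ∧ beta = (-8) dx ∧ dy

Distribute the wedge, using dx_i ∧ dx_j = -dx_j ∧ dx_i and dx_i ∧ dx_i = 0. For each pair (i, j) with i < j, the coefficient of dx_i ∧ dx_j in alpha ∧ beta is (alpha_i * beta_j - alpha_j * beta_i). Collecting: alpha ∧ beta = (-8) dx ∧ dy.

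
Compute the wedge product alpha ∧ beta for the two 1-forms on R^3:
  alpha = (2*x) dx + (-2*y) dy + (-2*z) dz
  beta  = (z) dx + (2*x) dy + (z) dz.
alpha ∧ beta = (4*x^2 + 2*y*z) dx ∧ dy + (2*z*(x + z)) dx ∧ dz + (2*z*(2*x - y)) dy ∧ dz

Distribute the wedge, using dx_i ∧ dx_j = -dx_j ∧ dx_i and dx_i ∧ dx_i = 0. For each pair (i, j) with i < j, the coefficient of dx_i ∧ dx_j in alpha ∧ beta is (alpha_i * beta_j - alpha_j * beta_i). Collecting: alpha ∧ beta = (4*x^2 + 2*y*z) dx ∧ dy + (2*z*(x + z)) dx ∧ dz + (2*z*(2*x - y)) dy ∧ dz.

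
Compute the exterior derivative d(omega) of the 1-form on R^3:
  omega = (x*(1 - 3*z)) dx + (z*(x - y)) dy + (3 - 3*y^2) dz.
d(omega) = (z) dx ∧ dy + (3*x) dx ∧ dz + (-x - 5*y) dy ∧ dz

For a 1-form omega = sum_i f_i dx_i, the exterior derivative is
  d(omega) = sum_{i < j} (∂f_j/∂x_i - ∂f_i/∂x_j) dx_i ∧ dx_j.
  coefficient of dx ∧ dy: ∂f_2/∂x - ∂f_1/∂y = ∂(z*(x - y))/∂x - ∂(x*(1 - 3*z))/∂y = z
  coefficient of dx ∧ dz: ∂f_3/∂x - ∂f_1/∂z = ∂(3 - 3*y^2)/∂x - ∂(x*(1 - 3*z))/∂z = 3*x
  coefficient of dy ∧ dz: ∂f_3/∂y - ∂f_2/∂z = ∂(3 - 3*y^2)/∂y - ∂(z*(x - y))/∂z = -x - 5*y
Assembling: d(omega) = (z) dx ∧ dy + (3*x) dx ∧ dz + (-x - 5*y) dy ∧ dz.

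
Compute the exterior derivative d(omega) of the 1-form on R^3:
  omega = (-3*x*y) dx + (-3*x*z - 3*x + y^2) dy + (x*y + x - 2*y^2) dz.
d(omega) = (3*x - 3*z - 3) dx ∧ dy + (y + 1) dx ∧ dz + (4*x - 4*y) dy ∧ dz

For a 1-form omega = sum_i f_i dx_i, the exterior derivative is
  d(omega) = sum_{i < j} (∂f_j/∂x_i - ∂f_i/∂x_j) dx_i ∧ dx_j.
  coefficient of dx ∧ dy: ∂f_2/∂x - ∂f_1/∂y = ∂(-3*x*z - 3*x + y^2)/∂x - ∂(-3*x*y)/∂y = 3*x - 3*z - 3
  coefficient of dx ∧ dz: ∂f_3/∂x - ∂f_1/∂z = ∂(x*y + x - 2*y^2)/∂x - ∂(-3*x*y)/∂z = y + 1
  coefficient of dy ∧ dz: ∂f_3/∂y - ∂f_2/∂z = ∂(x*y + x - 2*y^2)/∂y - ∂(-3*x*z - 3*x + y^2)/∂z = 4*x - 4*y
Assembling: d(omega) = (3*x - 3*z - 3) dx ∧ dy + (y + 1) dx ∧ dz + (4*x - 4*y) dy ∧ dz.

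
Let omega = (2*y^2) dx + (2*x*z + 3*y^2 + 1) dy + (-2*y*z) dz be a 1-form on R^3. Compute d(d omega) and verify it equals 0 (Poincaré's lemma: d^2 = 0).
d(d omega) = 0

Step 1: d omega = sum_{i<j} (∂f_j/∂x_i - ∂f_i/∂x_j) dx_i ∧ dx_j:
  coeff of dx ∧ dy: -4*y + 2*z
  coeff of dx ∧ dz: 0
  coeff of dy ∧ dz: -2*x - 2*z
Step 2: Apply d again to each 2-form coefficient. The only possible 3-form in R^3 is dx ∧ dy ∧ dz, with coefficient
  ∂(coeff of dy∧dz)/∂x - ∂(coeff of dx∧dz)/∂y + ∂(coeff of dx∧dy)/∂z
  = ∂/∂x (-2*x - 2*z) - ∂/∂y (0) + ∂/∂z (-4*y + 2*z).
Each of these terms simplifies to sums of mixed partials that cancel in pairs. The result is 0 (by equality of mixed partials for smooth functions — Schwarz / Clairaut).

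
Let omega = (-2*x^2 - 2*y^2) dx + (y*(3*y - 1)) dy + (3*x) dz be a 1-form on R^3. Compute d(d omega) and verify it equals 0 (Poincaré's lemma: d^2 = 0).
d(d omega) = 0

Step 1: d omega = sum_{i<j} (∂f_j/∂x_i - ∂f_i/∂x_j) dx_i ∧ dx_j:
  coeff of dx ∧ dy: 4*y
  coeff of dx ∧ dz: 3
  coeff of dy ∧ dz: 0
Step 2: Apply d again to each 2-form coefficient. The only possible 3-form in R^3 is dx ∧ dy ∧ dz, with coefficient
  ∂(coeff of dy∧dz)/∂x - ∂(coeff of dx∧dz)/∂y + ∂(coeff of dx∧dy)/∂z
  = ∂/∂x (0) - ∂/∂y (3) + ∂/∂z (4*y).
Each of these terms simplifies to sums of mixed partials that cancel in pairs. The result is 0 (by equality of mixed partials for smooth functions — Schwarz / Clairaut).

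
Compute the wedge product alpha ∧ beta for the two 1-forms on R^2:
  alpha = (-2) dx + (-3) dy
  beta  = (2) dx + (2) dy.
alpha ∧ beta = (2) dx ∧ dy

Distribute the wedge, using dx_i ∧ dx_j = -dx_j ∧ dx_i and dx_i ∧ dx_i = 0. For each pair (i, j) with i < j, the coefficient of dx_i ∧ dx_j in alpha ∧ beta is (alpha_i * beta_j - alpha_j * beta_i). Collecting: alpha ∧ beta = (2) dx ∧ dy.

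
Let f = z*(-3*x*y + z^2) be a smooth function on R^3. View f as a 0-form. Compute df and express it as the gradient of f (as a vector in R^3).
df = (-3*y*z) dx + (-3*x*z) dy + (-3*x*y + 3*z^2) dz; grad f = (-3*y*z, -3*x*z, -3*x*y + 3*z^2)

For a 0-form f, d f = (∂f/∂x) dx + (∂f/∂y) dy + (∂f/∂z) dz. The components of the vector representation are exactly the entries of grad f in Cartesian coordinates:
  ∂f/∂x = -3*y*z
  ∂f/∂y = -3*x*z
  ∂f/∂z = -3*x*y + 3*z^2.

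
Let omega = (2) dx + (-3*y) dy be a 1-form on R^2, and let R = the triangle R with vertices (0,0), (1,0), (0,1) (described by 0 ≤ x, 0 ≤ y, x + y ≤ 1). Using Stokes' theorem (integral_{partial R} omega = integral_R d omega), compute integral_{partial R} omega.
integral_(partial R) omega = 0

Stokes: integral_partial_R omega = integral_R d omega with d omega = (∂Q/∂x - ∂P/∂y) dx ∧ dy.
  ∂Q/∂x = 0
  ∂P/∂y = 0
  integrand = ∂Q/∂x - ∂P/∂y = 0.
Integrating over R: integral_0^1 integral_0^{1-x} (0) dy dx = 0.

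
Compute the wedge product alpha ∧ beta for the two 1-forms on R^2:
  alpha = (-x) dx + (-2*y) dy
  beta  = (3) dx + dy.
alpha ∧ beta = (-x + 6*y) dx ∧ dy

Distribute the wedge, using dx_i ∧ dx_j = -dx_j ∧ dx_i and dx_i ∧ dx_i = 0. For each pair (i, j) with i < j, the coefficient of dx_i ∧ dx_j in alpha ∧ beta is (alpha_i * beta_j - alpha_j * beta_i). Collecting: alpha ∧ beta = (-x + 6*y) dx ∧ dy.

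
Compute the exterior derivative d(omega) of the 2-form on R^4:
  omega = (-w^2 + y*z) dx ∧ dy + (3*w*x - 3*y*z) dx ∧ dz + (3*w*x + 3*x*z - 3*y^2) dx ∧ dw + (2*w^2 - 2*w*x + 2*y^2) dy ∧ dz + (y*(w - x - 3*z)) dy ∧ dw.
d(omega) = (-2*w + y + 3*z) dx ∧ dy ∧ dz + (-2*w + 5*y) dx ∧ dy ∧ dw + (4*w - 2*x + 3*y) dy ∧ dz ∧ dw

For a 2-form omega = sum_{i<j} g_{ij} dx_i ∧ dx_j, the exterior derivative is
  d(omega) = sum_{i<j} d(g_{ij}) ∧ dx_i ∧ dx_j = sum_{i<j, k} (∂g_{ij}/∂x_k) dx_k ∧ dx_i ∧ dx_j.
Expand each term, using dx_k ∧ dx_i ∧ dx_j = sgn(permutation) dx_{(a)} ∧ dx_{(b)} ∧ dx_{(c)} with (a < b < c) sorted:
  d(-w^2 + y*z) includes (∂/∂z)(-w^2 + y*z) dz = (y) dz, which multiplied by dx ∧ dy gives (y) dx ∧ dy ∧ dz
  d(-w^2 + y*z) includes (∂/∂w)(-w^2 + y*z) dw = (-2*w) dw, which multiplied by dx ∧ dy gives (-2*w) dx ∧ dy ∧ dw
  d(3*w*x - 3*y*z) includes (∂/∂y)(3*w*x - 3*y*z) dy = (-3*z) dy, which multiplied by dx ∧ dz gives (3*z) dx ∧ dy ∧ dz
  d(3*w*x - 3*y*z) includes (∂/∂w)(3*w*x - 3*y*z) dw = (3*x) dw, which multiplied by dx ∧ dz gives (3*x) dx ∧ dz ∧ dw
  d(3*w*x + 3*x*z - 3*y^2) includes (∂/∂y)(3*w*x + 3*x*z - 3*y^2) dy = (-6*y) dy, which multiplied by dx ∧ dw gives (6*y) dx ∧ dy ∧ dw
  d(3*w*x + 3*x*z - 3*y^2) includes (∂/∂z)(3*w*x + 3*x*z - 3*y^2) dz = (3*x) dz, which multiplied by dx ∧ dw gives (-3*x) dx ∧ dz ∧ dw
  d(2*w^2 - 2*w*x + 2*y^2) includes (∂/∂x)(2*w^2 - 2*w*x + 2*y^2) dx = (-2*w) dx, which multiplied by dy ∧ dz gives (-2*w) dx ∧ dy ∧ dz
  d(2*w^2 - 2*w*x + 2*y^2) includes (∂/∂w)(2*w^2 - 2*w*x + 2*y^2) dw = (4*w - 2*x) dw, which multiplied by dy ∧ dz gives (4*w - 2*x) dy ∧ dz ∧ dw
  d(y*(w - x - 3*z)) includes (∂/∂x)(y*(w - x - 3*z)) dx = (-y) dx, which multiplied by dy ∧ dw gives (-y) dx ∧ dy ∧ dw
  d(y*(w - x - 3*z)) includes (∂/∂z)(y*(w - x - 3*z)) dz = (-3*y) dz, which multiplied by dy ∧ dw gives (3*y) dy ∧ dz ∧ dw
Collecting like 3-forms: d(omega) = (-2*w + y + 3*z) dx ∧ dy ∧ dz + (-2*w + 5*y) dx ∧ dy ∧ dw + (4*w - 2*x + 3*y) dy ∧ dz ∧ dw.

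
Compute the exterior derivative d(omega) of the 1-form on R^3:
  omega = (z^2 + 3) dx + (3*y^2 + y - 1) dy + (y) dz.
d(omega) = (-2*z) dx ∧ dz + (1) dy ∧ dz

For a 1-form omega = sum_i f_i dx_i, the exterior derivative is
  d(omega) = sum_{i < j} (∂f_j/∂x_i - ∂f_i/∂x_j) dx_i ∧ dx_j.
  coefficient of dx ∧ dz: ∂f_3/∂x - ∂f_1/∂z = ∂(y)/∂x - ∂(z^2 + 3)/∂z = -2*z
  coefficient of dy ∧ dz: ∂f_3/∂y - ∂f_2/∂z = ∂(y)/∂y - ∂(3*y^2 + y - 1)/∂z = 1
Assembling: d(omega) = (-2*z) dx ∧ dz + (1) dy ∧ dz.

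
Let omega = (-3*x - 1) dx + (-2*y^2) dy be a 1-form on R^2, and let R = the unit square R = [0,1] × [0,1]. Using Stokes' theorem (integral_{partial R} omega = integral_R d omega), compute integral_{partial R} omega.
integral_(partial R) omega = 0

Stokes: integral_partial_R omega = integral_R d omega with d omega = (∂Q/∂x - ∂P/∂y) dx ∧ dy.
  ∂Q/∂x = 0
  ∂P/∂y = 0
  integrand = ∂Q/∂x - ∂P/∂y = 0.
Integrating over R: integral_0^1 integral_0^1 (0) dx dy = 0.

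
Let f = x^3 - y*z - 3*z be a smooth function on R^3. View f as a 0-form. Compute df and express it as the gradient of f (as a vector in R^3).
df = (3*x^2) dx + (-z) dy + (-y - 3) dz; grad f = (3*x^2, -z, -y - 3)

For a 0-form f, d f = (∂f/∂x) dx + (∂f/∂y) dy + (∂f/∂z) dz. The components of the vector representation are exactly the entries of grad f in Cartesian coordinates:
  ∂f/∂x = 3*x^2
  ∂f/∂y = -z
  ∂f/∂z = -y - 3.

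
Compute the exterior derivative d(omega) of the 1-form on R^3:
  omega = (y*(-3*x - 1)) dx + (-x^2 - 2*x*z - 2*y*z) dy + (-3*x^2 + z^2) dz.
d(omega) = (x - 2*z + 1) dx ∧ dy + (-6*x) dx ∧ dz + (2*x + 2*y) dy ∧ dz

For a 1-form omega = sum_i f_i dx_i, the exterior derivative is
  d(omega) = sum_{i < j} (∂f_j/∂x_i - ∂f_i/∂x_j) dx_i ∧ dx_j.
  coefficient of dx ∧ dy: ∂f_2/∂x - ∂f_1/∂y = ∂(-x^2 - 2*x*z - 2*y*z)/∂x - ∂(y*(-3*x - 1))/∂y = x - 2*z + 1
  coefficient of dx ∧ dz: ∂f_3/∂x - ∂f_1/∂z = ∂(-3*x^2 + z^2)/∂x - ∂(y*(-3*x - 1))/∂z = -6*x
  coefficient of dy ∧ dz: ∂f_3/∂y - ∂f_2/∂z = ∂(-3*x^2 + z^2)/∂y - ∂(-x^2 - 2*x*z - 2*y*z)/∂z = 2*x + 2*y
Assembling: d(omega) = (x - 2*z + 1) dx ∧ dy + (-6*x) dx ∧ dz + (2*x + 2*y) dy ∧ dz.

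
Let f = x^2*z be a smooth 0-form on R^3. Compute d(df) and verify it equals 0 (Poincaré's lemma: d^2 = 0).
d(df) = 0

Step 1: df = sum_i (∂f/∂x_i) dx_i = (2*x*z) dx + (0) dy + (x^2) dz.
Step 2: Apply d again. Using the 1-form formula, the coefficient of dx ∧ dy in d(df) is ∂^2 f/∂x ∂y - ∂^2 f/∂y ∂x = (0) - (0) = 0 (equality of mixed partials for smooth f).
Similarly for dx ∧ dz and dy ∧ dz — all coefficients vanish. So d(df) = 0.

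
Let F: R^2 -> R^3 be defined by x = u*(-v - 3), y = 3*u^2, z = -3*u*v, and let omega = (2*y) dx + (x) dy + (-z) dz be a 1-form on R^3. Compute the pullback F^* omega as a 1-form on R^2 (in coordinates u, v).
F^* omega = (3*u*(-4*u*v - 12*u - 3*v^2)) du + (u^2*(-6*u - 9*v)) dv

Using F^*(f dg) = (f ∘ F) d(g ∘ F), substitute each coordinate x_i by F_i(u, v) in f_i, and replace dx_i by d F_i = (∂F_i/∂u) du + (∂F_i/∂v) dv.
  For the x component: f_1(F) = 6*u^2; d F_1 = (-v - 3) du + (-u) dv
  For the y component: f_2(F) = u*(-v - 3); d F_2 = (6*u) du + (0) dv
  For the z component: f_3(F) = 3*u*v; d F_3 = (-3*v) du + (-3*u) dv
Combining and collecting du, dv coefficients:
  coeff of du: 3*u*(-4*u*v - 12*u - 3*v^2)
  coeff of dv: u^2*(-6*u - 9*v)
F^* omega = (3*u*(-4*u*v - 12*u - 3*v^2)) du + (u^2*(-6*u - 9*v)) dv.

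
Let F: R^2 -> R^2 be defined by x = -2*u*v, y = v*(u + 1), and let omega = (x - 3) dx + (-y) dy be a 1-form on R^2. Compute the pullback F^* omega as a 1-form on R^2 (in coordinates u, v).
F^* omega = (v*(3*u*v - v + 6)) du + (3*u^2*v - 2*u*v + 6*u - v) dv

Using F^*(f dg) = (f ∘ F) d(g ∘ F), substitute each coordinate x_i by F_i(u, v) in f_i, and replace dx_i by d F_i = (∂F_i/∂u) du + (∂F_i/∂v) dv.
  For the x component: f_1(F) = -2*u*v - 3; d F_1 = (-2*v) du + (-2*u) dv
  For the y component: f_2(F) = v*(-u - 1); d F_2 = (v) du + (u + 1) dv
Combining and collecting du, dv coefficients:
  coeff of du: v*(3*u*v - v + 6)
  coeff of dv: 3*u^2*v - 2*u*v + 6*u - v
F^* omega = (v*(3*u*v - v + 6)) du + (3*u^2*v - 2*u*v + 6*u - v) dv.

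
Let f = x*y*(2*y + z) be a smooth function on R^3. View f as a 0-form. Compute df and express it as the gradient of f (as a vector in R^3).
df = (y*(2*y + z)) dx + (x*(4*y + z)) dy + (x*y) dz; grad f = (y*(2*y + z), x*(4*y + z), x*y)

For a 0-form f, d f = (∂f/∂x) dx + (∂f/∂y) dy + (∂f/∂z) dz. The components of the vector representation are exactly the entries of grad f in Cartesian coordinates:
  ∂f/∂x = y*(2*y + z)
  ∂f/∂y = x*(4*y + z)
  ∂f/∂z = x*y.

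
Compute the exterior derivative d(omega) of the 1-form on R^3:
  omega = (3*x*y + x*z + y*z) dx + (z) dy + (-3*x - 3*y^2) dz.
d(omega) = (-3*x - z) dx ∧ dy + (-x - y - 3) dx ∧ dz + (-6*y - 1) dy ∧ dz

For a 1-form omega = sum_i f_i dx_i, the exterior derivative is
  d(omega) = sum_{i < j} (∂f_j/∂x_i - ∂f_i/∂x_j) dx_i ∧ dx_j.
  coefficient of dx ∧ dy: ∂f_2/∂x - ∂f_1/∂y = ∂(z)/∂x - ∂(3*x*y + x*z + y*z)/∂y = -3*x - z
  coefficient of dx ∧ dz: ∂f_3/∂x - ∂f_1/∂z = ∂(-3*x - 3*y^2)/∂x - ∂(3*x*y + x*z + y*z)/∂z = -x - y - 3
  coefficient of dy ∧ dz: ∂f_3/∂y - ∂f_2/∂z = ∂(-3*x - 3*y^2)/∂y - ∂(z)/∂z = -6*y - 1
Assembling: d(omega) = (-3*x - z) dx ∧ dy + (-x - y - 3) dx ∧ dz + (-6*y - 1) dy ∧ dz.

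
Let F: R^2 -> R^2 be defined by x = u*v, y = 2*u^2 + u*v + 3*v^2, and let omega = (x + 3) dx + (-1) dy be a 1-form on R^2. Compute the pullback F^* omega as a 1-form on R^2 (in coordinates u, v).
F^* omega = (u*v^2 - 4*u + 2*v) du + (u^2*v + 2*u - 6*v) dv

Using F^*(f dg) = (f ∘ F) d(g ∘ F), substitute each coordinate x_i by F_i(u, v) in f_i, and replace dx_i by d F_i = (∂F_i/∂u) du + (∂F_i/∂v) dv.
  For the x component: f_1(F) = u*v + 3; d F_1 = (v) du + (u) dv
  For the y component: f_2(F) = -1; d F_2 = (4*u + v) du + (u + 6*v) dv
Combining and collecting du, dv coefficients:
  coeff of du: u*v^2 - 4*u + 2*v
  coeff of dv: u^2*v + 2*u - 6*v
F^* omega = (u*v^2 - 4*u + 2*v) du + (u^2*v + 2*u - 6*v) dv.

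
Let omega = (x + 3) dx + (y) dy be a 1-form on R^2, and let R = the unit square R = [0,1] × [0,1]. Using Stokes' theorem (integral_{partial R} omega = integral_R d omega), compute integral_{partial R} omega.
integral_(partial R) omega = 0

Stokes: integral_partial_R omega = integral_R d omega with d omega = (∂Q/∂x - ∂P/∂y) dx ∧ dy.
  ∂Q/∂x = 0
  ∂P/∂y = 0
  integrand = ∂Q/∂x - ∂P/∂y = 0.
Integrating over R: integral_0^1 integral_0^1 (0) dx dy = 0.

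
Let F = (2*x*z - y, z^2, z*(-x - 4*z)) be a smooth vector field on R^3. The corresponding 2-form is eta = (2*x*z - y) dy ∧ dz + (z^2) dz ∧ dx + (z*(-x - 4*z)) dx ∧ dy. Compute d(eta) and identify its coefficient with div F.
d(eta) = (-x - 6*z) dx ∧ dy ∧ dz; div F = -x - 6*z

For a 2-form in R^3 of the form above, applying d gives a 3-form with coefficient ∂P/∂x + ∂Q/∂y + ∂R/∂z:
  ∂P/∂x = 2*z
  ∂Q/∂y = 0
  ∂R/∂z = -x - 8*z
Sum = -x - 6*z, which is exactly div F.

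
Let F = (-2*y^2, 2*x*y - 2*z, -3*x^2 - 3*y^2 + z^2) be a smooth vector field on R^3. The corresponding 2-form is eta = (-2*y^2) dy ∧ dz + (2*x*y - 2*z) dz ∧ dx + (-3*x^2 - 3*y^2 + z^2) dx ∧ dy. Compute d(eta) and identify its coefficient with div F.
d(eta) = (2*x + 2*z) dx ∧ dy ∧ dz; div F = 2*x + 2*z

For a 2-form in R^3 of the form above, applying d gives a 3-form with coefficient ∂P/∂x + ∂Q/∂y + ∂R/∂z:
  ∂P/∂x = 0
  ∂Q/∂y = 2*x
  ∂R/∂z = 2*z
Sum = 2*x + 2*z, which is exactly div F.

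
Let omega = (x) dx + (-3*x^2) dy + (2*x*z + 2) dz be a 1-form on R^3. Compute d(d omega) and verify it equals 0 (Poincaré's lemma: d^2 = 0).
d(d omega) = 0

Step 1: d omega = sum_{i<j} (∂f_j/∂x_i - ∂f_i/∂x_j) dx_i ∧ dx_j:
  coeff of dx ∧ dy: -6*x
  coeff of dx ∧ dz: 2*z
  coeff of dy ∧ dz: 0
Step 2: Apply d again to each 2-form coefficient. The only possible 3-form in R^3 is dx ∧ dy ∧ dz, with coefficient
  ∂(coeff of dy∧dz)/∂x - ∂(coeff of dx∧dz)/∂y + ∂(coeff of dx∧dy)/∂z
  = ∂/∂x (0) - ∂/∂y (2*z) + ∂/∂z (-6*x).
Each of these terms simplifies to sums of mixed partials that cancel in pairs. The result is 0 (by equality of mixed partials for smooth functions — Schwarz / Clairaut).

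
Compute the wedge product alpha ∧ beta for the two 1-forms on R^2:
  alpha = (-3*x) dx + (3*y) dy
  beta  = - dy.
alpha ∧ beta = (3*x) dx ∧ dy

Distribute the wedge, using dx_i ∧ dx_j = -dx_j ∧ dx_i and dx_i ∧ dx_i = 0. For each pair (i, j) with i < j, the coefficient of dx_i ∧ dx_j in alpha ∧ beta is (alpha_i * beta_j - alpha_j * beta_i). Collecting: alpha ∧ beta = (3*x) dx ∧ dy.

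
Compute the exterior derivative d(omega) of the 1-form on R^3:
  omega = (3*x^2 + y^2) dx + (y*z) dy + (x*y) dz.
d(omega) = (-2*y) dx ∧ dy + (y) dx ∧ dz + (x - y) dy ∧ dz

For a 1-form omega = sum_i f_i dx_i, the exterior derivative is
  d(omega) = sum_{i < j} (∂f_j/∂x_i - ∂f_i/∂x_j) dx_i ∧ dx_j.
  coefficient of dx ∧ dy: ∂f_2/∂x - ∂f_1/∂y = ∂(y*z)/∂x - ∂(3*x^2 + y^2)/∂y = -2*y
  coefficient of dx ∧ dz: ∂f_3/∂x - ∂f_1/∂z = ∂(x*y)/∂x - ∂(3*x^2 + y^2)/∂z = y
  coefficient of dy ∧ dz: ∂f_3/∂y - ∂f_2/∂z = ∂(x*y)/∂y - ∂(y*z)/∂z = x - y
Assembling: d(omega) = (-2*y) dx ∧ dy + (y) dx ∧ dz + (x - y) dy ∧ dz.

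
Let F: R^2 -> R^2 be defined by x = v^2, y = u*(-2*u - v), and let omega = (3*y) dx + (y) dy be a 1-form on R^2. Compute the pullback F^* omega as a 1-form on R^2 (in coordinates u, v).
F^* omega = (u*(8*u^2 + 6*u*v + v^2)) du + (u*(2*u^2 - 11*u*v - 6*v^2)) dv

Using F^*(f dg) = (f ∘ F) d(g ∘ F), substitute each coordinate x_i by F_i(u, v) in f_i, and replace dx_i by d F_i = (∂F_i/∂u) du + (∂F_i/∂v) dv.
  For the x component: f_1(F) = 3*u*(-2*u - v); d F_1 = (0) du + (2*v) dv
  For the y component: f_2(F) = u*(-2*u - v); d F_2 = (-4*u - v) du + (-u) dv
Combining and collecting du, dv coefficients:
  coeff of du: u*(8*u^2 + 6*u*v + v^2)
  coeff of dv: u*(2*u^2 - 11*u*v - 6*v^2)
F^* omega = (u*(8*u^2 + 6*u*v + v^2)) du + (u*(2*u^2 - 11*u*v - 6*v^2)) dv.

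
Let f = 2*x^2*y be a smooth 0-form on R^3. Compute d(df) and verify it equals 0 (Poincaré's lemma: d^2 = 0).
d(df) = 0

Step 1: df = sum_i (∂f/∂x_i) dx_i = (4*x*y) dx + (2*x^2) dy + (0) dz.
Step 2: Apply d again. Using the 1-form formula, the coefficient of dx ∧ dy in d(df) is ∂^2 f/∂x ∂y - ∂^2 f/∂y ∂x = (4*x) - (4*x) = 0 (equality of mixed partials for smooth f).
Similarly for dx ∧ dz and dy ∧ dz — all coefficients vanish. So d(df) = 0.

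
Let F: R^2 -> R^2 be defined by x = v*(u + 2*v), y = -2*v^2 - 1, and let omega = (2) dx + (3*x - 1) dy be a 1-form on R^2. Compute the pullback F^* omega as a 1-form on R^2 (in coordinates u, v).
F^* omega = (2*v) du + (-12*u*v^2 + 2*u - 24*v^3 + 12*v) dv

Using F^*(f dg) = (f ∘ F) d(g ∘ F), substitute each coordinate x_i by F_i(u, v) in f_i, and replace dx_i by d F_i = (∂F_i/∂u) du + (∂F_i/∂v) dv.
  For the x component: f_1(F) = 2; d F_1 = (v) du + (u + 4*v) dv
  For the y component: f_2(F) = 3*u*v + 6*v^2 - 1; d F_2 = (0) du + (-4*v) dv
Combining and collecting du, dv coefficients:
  coeff of du: 2*v
  coeff of dv: -12*u*v^2 + 2*u - 24*v^3 + 12*v
F^* omega = (2*v) du + (-12*u*v^2 + 2*u - 24*v^3 + 12*v) dv.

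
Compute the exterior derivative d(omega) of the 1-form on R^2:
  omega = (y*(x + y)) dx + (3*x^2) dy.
d(omega) = (5*x - 2*y) dx ∧ dy

For a 1-form omega = sum_i f_i dx_i, the exterior derivative is
  d(omega) = sum_{i < j} (∂f_j/∂x_i - ∂f_i/∂x_j) dx_i ∧ dx_j.
  coefficient of dx ∧ dy: ∂f_2/∂x - ∂f_1/∂y = ∂(3*x^2)/∂x - ∂(y*(x + y))/∂y = 5*x - 2*y
Assembling: d(omega) = (5*x - 2*y) dx ∧ dy.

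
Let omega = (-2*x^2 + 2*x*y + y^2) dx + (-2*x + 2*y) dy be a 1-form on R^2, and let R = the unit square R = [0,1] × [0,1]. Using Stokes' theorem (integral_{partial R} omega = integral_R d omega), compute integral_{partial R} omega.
integral_(partial R) omega = -4

Stokes: integral_partial_R omega = integral_R d omega with d omega = (∂Q/∂x - ∂P/∂y) dx ∧ dy.
  ∂Q/∂x = -2
  ∂P/∂y = 2*x + 2*y
  integrand = ∂Q/∂x - ∂P/∂y = -2*x - 2*y - 2.
Integrating over R: integral_0^1 integral_0^1 (-2*x - 2*y - 2) dx dy = -4.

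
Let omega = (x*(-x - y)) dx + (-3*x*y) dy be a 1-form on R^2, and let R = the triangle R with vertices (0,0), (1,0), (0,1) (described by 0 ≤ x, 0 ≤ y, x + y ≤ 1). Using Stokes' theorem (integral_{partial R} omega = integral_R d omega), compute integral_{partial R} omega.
integral_(partial R) omega = -1/3

Stokes: integral_partial_R omega = integral_R d omega with d omega = (∂Q/∂x - ∂P/∂y) dx ∧ dy.
  ∂Q/∂x = -3*y
  ∂P/∂y = -x
  integrand = ∂Q/∂x - ∂P/∂y = x - 3*y.
Integrating over R: integral_0^1 integral_0^{1-x} (x - 3*y) dy dx = -1/3.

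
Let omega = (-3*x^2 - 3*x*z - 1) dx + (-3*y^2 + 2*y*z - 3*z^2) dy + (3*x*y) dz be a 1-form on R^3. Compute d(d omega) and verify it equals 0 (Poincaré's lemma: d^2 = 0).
d(d omega) = 0

Step 1: d omega = sum_{i<j} (∂f_j/∂x_i - ∂f_i/∂x_j) dx_i ∧ dx_j:
  coeff of dx ∧ dy: 0
  coeff of dx ∧ dz: 3*x + 3*y
  coeff of dy ∧ dz: 3*x - 2*y + 6*z
Step 2: Apply d again to each 2-form coefficient. The only possible 3-form in R^3 is dx ∧ dy ∧ dz, with coefficient
  ∂(coeff of dy∧dz)/∂x - ∂(coeff of dx∧dz)/∂y + ∂(coeff of dx∧dy)/∂z
  = ∂/∂x (3*x - 2*y + 6*z) - ∂/∂y (3*x + 3*y) + ∂/∂z (0).
Each of these terms simplifies to sums of mixed partials that cancel in pairs. The result is 0 (by equality of mixed partials for smooth functions — Schwarz / Clairaut).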